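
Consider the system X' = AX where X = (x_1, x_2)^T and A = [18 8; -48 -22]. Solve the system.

x_1(t) = -C_1e^(-6t) + C_2e^(2t), x_2(t) = 3C_1e^(-6t) - 2C_2e^(2t)

Coefficient matrix A = [[18, 8], [-48, -22]].
Characteristic polynomial det(A - λI) = λ^2 + 4λ - 12 = 0.
Eigenvalues λ = -6, 2.
For λ=-6: (A-λI) row 1 is [24, 8], so an eigenvector is (-1, 3).
For λ=2: (A-λI) row 1 is [16, 8], so an eigenvector is (1, -2).
General solution: C_1e^(-6t)(-1,3) + C_2e^(2t)(1,-2).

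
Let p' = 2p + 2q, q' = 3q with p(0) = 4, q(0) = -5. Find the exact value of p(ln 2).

A = [[2,2],[0,3]]; eigenvalues λ = 3, 2.
Eigenvectors: (2,1) for λ=3, (-1,0) for λ=2.
From the initial condition, c_1 = -5, c_2 = -14.
p(ln 2) = (-5)(2^3)(2) + (-14)(2^2)(-1) = -24.

-24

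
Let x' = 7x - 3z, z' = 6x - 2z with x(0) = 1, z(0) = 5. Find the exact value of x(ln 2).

A = [[7,-3],[6,-2]]; eigenvalues λ = 4, 1.
Eigenvectors: (-1,-1) for λ=4, (-1,-2) for λ=1.
From the initial condition, c_1 = 3, c_2 = -4.
x(ln 2) = (3)(2^4)(-1) + (-4)(2^1)(-1) = -40.

-40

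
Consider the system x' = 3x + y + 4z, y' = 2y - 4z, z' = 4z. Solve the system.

Coefficient matrix A = [[3, 1, 4], [0, 2, -4], [0, 0, 4]].
det(A - λI) = 0 gives eigenvalues λ = 2, 3, 4.
For λ=2: eigenvector (1,-1,0).
For λ=3: eigenvector (1,0,0).
For λ=4: eigenvector (2,-2,1).
General solution: C_1e^(2t)(1,-1,0) + C_2e^(3t)(1,0,0) + C_3e^(4t)(2,-2,1).

x(t) = C_1e^(2t) + C_2e^(3t) + 2C_3e^(4t), y(t) = -C_1e^(2t) - 2C_3e^(4t), z(t) = C_3e^(4t)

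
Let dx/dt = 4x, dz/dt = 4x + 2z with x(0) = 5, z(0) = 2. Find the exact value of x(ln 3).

405

A = [[4,0],[4,2]]; eigenvalues λ = 2, 4.
Eigenvectors: (0,1) for λ=2, (-1,-2) for λ=4.
From the initial condition, c_1 = -8, c_2 = -5.
x(ln 3) = (-8)(3^2)(0) + (-5)(3^4)(-1) = 405.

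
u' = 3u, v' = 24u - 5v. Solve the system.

Coefficient matrix A = [[3, 0], [24, -5]].
Characteristic polynomial det(A - λI) = λ^2 + 2λ - 15 = 0.
Eigenvalues λ = -5, 3.
For λ=-5: (A-λI) row 1 is [8, 0], so an eigenvector is (0, 1).
For λ=3: (A-λI) row 2 is [24, -8], so an eigenvector is (-1, -3).
General solution: C_1e^(-5t)(0,1) + C_2e^(3t)(-1,-3).

u(t) = -C_2e^(3t), v(t) = C_1e^(-5t) - 3C_2e^(3t)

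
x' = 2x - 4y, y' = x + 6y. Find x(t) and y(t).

x(t) = 2c_1e^(4t) + 2c_2te^(4t) + c_2e^(4t), y(t) = -c_1e^(4t) - c_2te^(4t) - c_2e^(4t)

Coefficient matrix A = [[2, -4], [1, 6]].
Characteristic polynomial det(A - λI) = λ^2 - 8λ + 16 = 0.
Single eigenvalue λ = 4 with algebraic multiplicity 2.
Eigenvector v = (2,-1); generalized eigenvector w with (A-λI)w=v is (1,-1).
General solution: e^(4t)[c_1·v + c_2·(t·v + w)].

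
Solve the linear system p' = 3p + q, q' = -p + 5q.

Coefficient matrix A = [[3, 1], [-1, 5]].
Characteristic polynomial det(A - λI) = λ^2 - 8λ + 16 = 0.
Single eigenvalue λ = 4 with algebraic multiplicity 2.
Eigenvector v = (1,1); generalized eigenvector w with (A-λI)w=v is (1,2).
General solution: e^(4t)[C_1·v + C_2·(t·v + w)].

p(t) = C_1e^(4t) + C_2te^(4t) + C_2e^(4t), q(t) = C_1e^(4t) + C_2te^(4t) + 2C_2e^(4t)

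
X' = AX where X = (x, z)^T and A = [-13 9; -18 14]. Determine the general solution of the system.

Coefficient matrix A = [[-13, 9], [-18, 14]].
Characteristic polynomial det(A - λI) = λ^2 - λ - 20 = 0.
Eigenvalues λ = -4, 5.
For λ=-4: (A-λI) row 1 is [-9, 9], so an eigenvector is (1, 1).
For λ=5: (A-λI) row 1 is [-18, 9], so an eigenvector is (-1, -2).
General solution: K_1e^(-4t)(1,1) + K_2e^(5t)(-1,-2).

x(t) = K_1e^(-4t) - K_2e^(5t), z(t) = K_1e^(-4t) - 2K_2e^(5t)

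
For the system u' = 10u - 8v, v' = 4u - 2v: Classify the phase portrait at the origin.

unstable node

A = [[10,-8],[4,-2]]; det(A-λI) = λ^2 - 8λ + 12.
λ = 6, 2: both positive.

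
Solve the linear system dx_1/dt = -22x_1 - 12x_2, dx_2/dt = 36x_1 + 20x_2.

x_1(t) = -2c_1e^(-4t) - c_2e^(2t), x_2(t) = 3c_1e^(-4t) + 2c_2e^(2t)

Coefficient matrix A = [[-22, -12], [36, 20]].
Characteristic polynomial det(A - λI) = λ^2 + 2λ - 8 = 0.
Eigenvalues λ = -4, 2.
For λ=-4: (A-λI) row 1 is [-18, -12], so an eigenvector is (-2, 3).
For λ=2: (A-λI) row 1 is [-24, -12], so an eigenvector is (-1, 2).
General solution: c_1e^(-4t)(-2,3) + c_2e^(2t)(-1,2).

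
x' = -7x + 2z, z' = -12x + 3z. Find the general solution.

Coefficient matrix A = [[-7, 2], [-12, 3]].
Characteristic polynomial det(A - λI) = λ^2 + 4λ + 3 = 0.
Eigenvalues λ = -3, -1.
For λ=-3: (A-λI) row 1 is [-4, 2], so an eigenvector is (1, 2).
For λ=-1: (A-λI) row 1 is [-6, 2], so an eigenvector is (1, 3).
General solution: C_1e^(-3t)(1,2) + C_2e^(-t)(1,3).

x(t) = C_1e^(-3t) + C_2e^(-t), z(t) = 2C_1e^(-3t) + 3C_2e^(-t)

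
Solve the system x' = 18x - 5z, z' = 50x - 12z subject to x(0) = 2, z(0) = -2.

Coefficient matrix A = [[18, -5], [50, -12]].
Characteristic polynomial det(A - λI) = λ^2 - 6λ + 34 = 0.
Eigenvalues λ = 3 ± 5i (complex conjugate pair).
For λ=3+5i: an eigenvector is (0,1) - i(-1,-3) = (0 + i, 1 + 3i).
A real fundamental pair from Re and Im of e^((3+5i)t)v: X_1 = e^(3t)(cos(5t)·(0,1) + sin(5t)·(-1,-3)), X_2 = e^(3t)(sin(5t)·(0,1) - cos(5t)·(-1,-3)).
General solution: c_1X_1 + c_2X_2.
Applying x(0)=2, z(0)=-2 gives c_1=-8, c_2=2.

x(t) = 8e^(3t)sin(5t) + 2e^(3t)cos(5t), z(t) = 26e^(3t)sin(5t) - 2e^(3t)cos(5t)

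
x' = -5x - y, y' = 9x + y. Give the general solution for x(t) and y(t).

x(t) = -C_1e^(-2t) - C_2te^(-2t), y(t) = 3C_1e^(-2t) + 3C_2te^(-2t) + C_2e^(-2t)

Coefficient matrix A = [[-5, -1], [9, 1]].
Characteristic polynomial det(A - λI) = λ^2 + 4λ + 4 = 0.
Single eigenvalue λ = -2 with algebraic multiplicity 2.
Eigenvector v = (-1,3); generalized eigenvector w with (A-λI)w=v is (0,1).
General solution: e^(-2t)[C_1·v + C_2·(t·v + w)].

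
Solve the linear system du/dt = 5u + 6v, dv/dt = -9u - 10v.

Coefficient matrix A = [[5, 6], [-9, -10]].
Characteristic polynomial det(A - λI) = λ^2 + 5λ + 4 = 0.
Eigenvalues λ = -1, -4.
For λ=-1: (A-λI) row 1 is [6, 6], so an eigenvector is (1, -1).
For λ=-4: (A-λI) row 1 is [9, 6], so an eigenvector is (-2, 3).
General solution: K_1e^(-t)(1,-1) + K_2e^(-4t)(-2,3).

u(t) = K_1e^(-t) - 2K_2e^(-4t), v(t) = -K_1e^(-t) + 3K_2e^(-4t)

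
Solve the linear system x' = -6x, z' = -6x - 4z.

Coefficient matrix A = [[-6, 0], [-6, -4]].
Characteristic polynomial det(A - λI) = λ^2 + 10λ + 24 = 0.
Eigenvalues λ = -4, -6.
For λ=-4: (A-λI) row 1 is [-2, 0], so an eigenvector is (0, -1).
For λ=-6: (A-λI) row 2 is [-6, 2], so an eigenvector is (1, 3).
General solution: K_1e^(-4t)(0,-1) + K_2e^(-6t)(1,3).

x(t) = K_2e^(-6t), z(t) = -K_1e^(-4t) + 3K_2e^(-6t)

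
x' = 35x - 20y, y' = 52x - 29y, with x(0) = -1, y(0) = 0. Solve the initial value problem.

Coefficient matrix A = [[35, -20], [52, -29]].
Characteristic polynomial det(A - λI) = λ^2 - 6λ + 25 = 0.
Eigenvalues λ = 3 ± 4i (complex conjugate pair).
For λ=3+4i: an eigenvector is (-2,-3) - i(-1,-2) = (-2 + i, -3 + 2i).
A real fundamental pair from Re and Im of e^((3+4i)t)v: X_1 = e^(3t)(cos(4t)·(-2,-3) + sin(4t)·(-1,-2)), X_2 = e^(3t)(sin(4t)·(-2,-3) - cos(4t)·(-1,-2)).
General solution: c_1X_1 + c_2X_2.
Applying x(0)=-1, y(0)=0 gives c_1=2, c_2=3.

x(t) = -8e^(3t)sin(4t) - e^(3t)cos(4t), y(t) = -13e^(3t)sin(4t)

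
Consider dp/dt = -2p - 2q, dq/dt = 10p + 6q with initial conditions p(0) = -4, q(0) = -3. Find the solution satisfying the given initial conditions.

Coefficient matrix A = [[-2, -2], [10, 6]].
Characteristic polynomial det(A - λI) = λ^2 - 4λ + 8 = 0.
Eigenvalues λ = 2 ± 2i (complex conjugate pair).
For λ=2+2i: an eigenvector is (0,1) - i(-1,2) = (0 + i, 1 - 2i).
A real fundamental pair from Re and Im of e^((2+2i)t)v: X_1 = e^(2t)(cos(2t)·(0,1) + sin(2t)·(-1,2)), X_2 = e^(2t)(sin(2t)·(0,1) - cos(2t)·(-1,2)).
General solution: c_1X_1 + c_2X_2.
Applying p(0)=-4, q(0)=-3 gives c_1=-11, c_2=-4.

p(t) = 11e^(2t)sin(2t) - 4e^(2t)cos(2t), q(t) = -26e^(2t)sin(2t) - 3e^(2t)cos(2t)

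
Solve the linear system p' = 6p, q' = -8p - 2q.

p(t) = -C_1e^(6t), q(t) = C_1e^(6t) + C_2e^(-2t)

Coefficient matrix A = [[6, 0], [-8, -2]].
Characteristic polynomial det(A - λI) = λ^2 - 4λ - 12 = 0.
Eigenvalues λ = 6, -2.
For λ=6: (A-λI) row 2 is [-8, -8], so an eigenvector is (-1, 1).
For λ=-2: (A-λI) row 1 is [8, 0], so an eigenvector is (0, 1).
General solution: C_1e^(6t)(-1,1) + C_2e^(-2t)(0,1).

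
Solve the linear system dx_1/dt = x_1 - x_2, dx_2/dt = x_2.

Coefficient matrix A = [[1, -1], [0, 1]].
Characteristic polynomial det(A - λI) = λ^2 - 2λ + 1 = 0.
Single eigenvalue λ = 1 with algebraic multiplicity 2.
Eigenvector v = (-1,0); generalized eigenvector w with (A-λI)w=v is (-2,1).
General solution: e^(t)[K_1·v + K_2·(t·v + w)].

x_1(t) = -K_1e^(t) - K_2te^(t) - 2K_2e^(t), x_2(t) = K_2e^(t)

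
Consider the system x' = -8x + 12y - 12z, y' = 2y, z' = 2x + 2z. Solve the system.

Coefficient matrix A = [[-8, 12, -12], [0, 2, 0], [2, 0, 2]].
det(A - λI) = 0 gives eigenvalues λ = -4, 2, -2.
For λ=-4: eigenvector (3,0,-1).
For λ=2: eigenvector (0,1,1).
For λ=-2: eigenvector (-2,0,1).
General solution: K_1e^(-4t)(3,0,-1) + K_2e^(2t)(0,1,1) + K_3e^(-2t)(-2,0,1).

x(t) = 3K_1e^(-4t) - 2K_3e^(-2t), y(t) = K_2e^(2t), z(t) = -K_1e^(-4t) + K_2e^(2t) + K_3e^(-2t)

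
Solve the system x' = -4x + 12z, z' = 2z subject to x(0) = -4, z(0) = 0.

x(t) = -4e^(-4t), z(t) = 0

Coefficient matrix A = [[-4, 12], [0, 2]].
Characteristic polynomial det(A - λI) = λ^2 + 2λ - 8 = 0.
Eigenvalues λ = 2, -4.
For λ=2: (A-λI) row 1 is [-6, 12], so an eigenvector is (2, 1).
For λ=-4: (A-λI) row 1 is [0, 12], so an eigenvector is (-1, 0).
General solution: K_1e^(2t)(2,1) + K_2e^(-4t)(-1,0).
Applying x(0)=-4, z(0)=0 gives K_1=0, K_2=4.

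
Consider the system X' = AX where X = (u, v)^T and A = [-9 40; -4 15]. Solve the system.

Coefficient matrix A = [[-9, 40], [-4, 15]].
Characteristic polynomial det(A - λI) = λ^2 - 6λ + 25 = 0.
Eigenvalues λ = 3 ± 4i (complex conjugate pair).
For λ=3+4i: an eigenvector is (-3,-1) - i(-1,0) = (-3 + i, -1).
A real fundamental pair from Re and Im of e^((3+4i)t)v: X_1 = e^(3t)(cos(4t)·(-3,-1) + sin(4t)·(-1,0)), X_2 = e^(3t)(sin(4t)·(-3,-1) - cos(4t)·(-1,0)).
General solution: C_1X_1 + C_2X_2.

u(t) = -C_1e^(3t)sin(4t) - 3C_1e^(3t)cos(4t) - 3C_2e^(3t)sin(4t) + C_2e^(3t)cos(4t), v(t) = -C_1e^(3t)cos(4t) - C_2e^(3t)sin(4t)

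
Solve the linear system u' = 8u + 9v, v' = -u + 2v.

u(t) = -3c_1e^(5t) - 3c_2te^(5t) - c_2e^(5t), v(t) = c_1e^(5t) + c_2te^(5t)

Coefficient matrix A = [[8, 9], [-1, 2]].
Characteristic polynomial det(A - λI) = λ^2 - 10λ + 25 = 0.
Single eigenvalue λ = 5 with algebraic multiplicity 2.
Eigenvector v = (-3,1); generalized eigenvector w with (A-λI)w=v is (-1,0).
General solution: e^(5t)[c_1·v + c_2·(t·v + w)].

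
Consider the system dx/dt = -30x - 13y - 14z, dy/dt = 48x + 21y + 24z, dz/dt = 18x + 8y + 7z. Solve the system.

x(t) = c_1e^(-2t) + c_2e^(-3t) + 2c_3e^(3t), y(t) = -c_2e^(-3t) - 4c_3e^(3t), z(t) = -2c_1e^(-2t) - c_2e^(-3t) - c_3e^(3t)

Coefficient matrix A = [[-30, -13, -14], [48, 21, 24], [18, 8, 7]].
det(A - λI) = 0 gives eigenvalues λ = -2, -3, 3.
For λ=-2: eigenvector (1,0,-2).
For λ=-3: eigenvector (1,-1,-1).
For λ=3: eigenvector (2,-4,-1).
General solution: c_1e^(-2t)(1,0,-2) + c_2e^(-3t)(1,-1,-1) + c_3e^(3t)(2,-4,-1).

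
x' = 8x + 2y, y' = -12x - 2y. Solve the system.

x(t) = -K_1e^(4t) + K_2e^(2t), y(t) = 2K_1e^(4t) - 3K_2e^(2t)

Coefficient matrix A = [[8, 2], [-12, -2]].
Characteristic polynomial det(A - λI) = λ^2 - 6λ + 8 = 0.
Eigenvalues λ = 4, 2.
For λ=4: (A-λI) row 1 is [4, 2], so an eigenvector is (-1, 2).
For λ=2: (A-λI) row 1 is [6, 2], so an eigenvector is (1, -3).
General solution: K_1e^(4t)(-1,2) + K_2e^(2t)(1,-3).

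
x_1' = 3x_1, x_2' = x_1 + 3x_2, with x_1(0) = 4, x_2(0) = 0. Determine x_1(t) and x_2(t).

Coefficient matrix A = [[3, 0], [1, 3]].
Characteristic polynomial det(A - λI) = λ^2 - 6λ + 9 = 0.
Single eigenvalue λ = 3 with algebraic multiplicity 2.
Eigenvector v = (0,-1); generalized eigenvector w with (A-λI)w=v is (-1,3).
General solution: e^(3t)[C_1·v + C_2·(t·v + w)].
Applying x_1(0)=4, x_2(0)=0 gives C_1=-12, C_2=-4.

x_1(t) = 4e^(3t), x_2(t) = 4te^(3t)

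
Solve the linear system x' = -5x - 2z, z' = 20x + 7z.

Coefficient matrix A = [[-5, -2], [20, 7]].
Characteristic polynomial det(A - λI) = λ^2 - 2λ + 5 = 0.
Eigenvalues λ = 1 ± 2i (complex conjugate pair).
For λ=1+2i: an eigenvector is (0,-1) - i(1,-3) = (0 - i, -1 + 3i).
A real fundamental pair from Re and Im of e^((1+2i)t)v: X_1 = e^(t)(cos(2t)·(0,-1) + sin(2t)·(1,-3)), X_2 = e^(t)(sin(2t)·(0,-1) - cos(2t)·(1,-3)).
General solution: c_1X_1 + c_2X_2.

x(t) = c_1e^(t)sin(2t) - c_2e^(t)cos(2t), z(t) = -3c_1e^(t)sin(2t) - c_1e^(t)cos(2t) - c_2e^(t)sin(2t) + 3c_2e^(t)cos(2t)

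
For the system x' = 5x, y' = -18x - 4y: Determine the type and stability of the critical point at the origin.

saddle

A = [[5,0],[-18,-4]]; det(A-λI) = λ^2 - λ - 20.
λ = -4, 5: opposite signs.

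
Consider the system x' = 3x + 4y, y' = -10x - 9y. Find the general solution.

Coefficient matrix A = [[3, 4], [-10, -9]].
Characteristic polynomial det(A - λI) = λ^2 + 6λ + 13 = 0.
Eigenvalues λ = -3 ± 2i (complex conjugate pair).
For λ=-3+2i: an eigenvector is (1,-2) - i(-1,1) = (1 + i, -2 - i).
A real fundamental pair from Re and Im of e^((-3+2i)t)v: X_1 = e^(-3t)(cos(2t)·(1,-2) + sin(2t)·(-1,1)), X_2 = e^(-3t)(sin(2t)·(1,-2) - cos(2t)·(-1,1)).
General solution: K_1X_1 + K_2X_2.

x(t) = -K_1e^(-3t)sin(2t) + K_1e^(-3t)cos(2t) + K_2e^(-3t)sin(2t) + K_2e^(-3t)cos(2t), y(t) = K_1e^(-3t)sin(2t) - 2K_1e^(-3t)cos(2t) - 2K_2e^(-3t)sin(2t) - K_2e^(-3t)cos(2t)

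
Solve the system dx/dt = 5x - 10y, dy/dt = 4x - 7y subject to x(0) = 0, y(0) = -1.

x(t) = 5e^(-t)sin(2t), y(t) = 3e^(-t)sin(2t) - e^(-t)cos(2t)

Coefficient matrix A = [[5, -10], [4, -7]].
Characteristic polynomial det(A - λI) = λ^2 + 2λ + 5 = 0.
Eigenvalues λ = -1 ± 2i (complex conjugate pair).
For λ=-1+2i: an eigenvector is (-2,-1) - i(-1,-1) = (-2 + i, -1 + i).
A real fundamental pair from Re and Im of e^((-1+2i)t)v: X_1 = e^(-t)(cos(2t)·(-2,-1) + sin(2t)·(-1,-1)), X_2 = e^(-t)(sin(2t)·(-2,-1) - cos(2t)·(-1,-1)).
General solution: K_1X_1 + K_2X_2.
Applying x(0)=0, y(0)=-1 gives K_1=-1, K_2=-2.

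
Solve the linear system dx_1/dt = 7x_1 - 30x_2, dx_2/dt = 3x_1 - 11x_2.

Coefficient matrix A = [[7, -30], [3, -11]].
Characteristic polynomial det(A - λI) = λ^2 + 4λ + 13 = 0.
Eigenvalues λ = -2 ± 3i (complex conjugate pair).
For λ=-2+3i: an eigenvector is (-3,-1) - i(1,0) = (-3 - i, -1).
A real fundamental pair from Re and Im of e^((-2+3i)t)v: X_1 = e^(-2t)(cos(3t)·(-3,-1) + sin(3t)·(1,0)), X_2 = e^(-2t)(sin(3t)·(-3,-1) - cos(3t)·(1,0)).
General solution: C_1X_1 + C_2X_2.

x_1(t) = C_1e^(-2t)sin(3t) - 3C_1e^(-2t)cos(3t) - 3C_2e^(-2t)sin(3t) - C_2e^(-2t)cos(3t), x_2(t) = -C_1e^(-2t)cos(3t) - C_2e^(-2t)sin(3t)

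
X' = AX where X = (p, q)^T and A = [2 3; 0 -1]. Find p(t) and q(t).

Coefficient matrix A = [[2, 3], [0, -1]].
Characteristic polynomial det(A - λI) = λ^2 - λ - 2 = 0.
Eigenvalues λ = -1, 2.
For λ=-1: (A-λI) row 1 is [3, 3], so an eigenvector is (-1, 1).
For λ=2: (A-λI) row 1 is [0, 3], so an eigenvector is (1, 0).
General solution: c_1e^(-t)(-1,1) + c_2e^(2t)(1,0).

p(t) = -c_1e^(-t) + c_2e^(2t), q(t) = c_1e^(-t)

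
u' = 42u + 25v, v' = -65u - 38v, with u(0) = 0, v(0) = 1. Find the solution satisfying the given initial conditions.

u(t) = 5e^(2t)sin(5t), v(t) = -8e^(2t)sin(5t) + e^(2t)cos(5t)

Coefficient matrix A = [[42, 25], [-65, -38]].
Characteristic polynomial det(A - λI) = λ^2 - 4λ + 29 = 0.
Eigenvalues λ = 2 ± 5i (complex conjugate pair).
For λ=2+5i: an eigenvector is (-1,2) - i(2,-3) = (-1 - 2i, 2 + 3i).
A real fundamental pair from Re and Im of e^((2+5i)t)v: X_1 = e^(2t)(cos(5t)·(-1,2) + sin(5t)·(2,-3)), X_2 = e^(2t)(sin(5t)·(-1,2) - cos(5t)·(2,-3)).
General solution: C_1X_1 + C_2X_2.
Applying u(0)=0, v(0)=1 gives C_1=2, C_2=-1.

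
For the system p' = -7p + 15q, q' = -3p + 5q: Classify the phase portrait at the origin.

stable spiral

A = [[-7,15],[-3,5]]; det(A-λI) = λ^2 + 2λ + 10.
λ = -1 ± 3i: negative real part.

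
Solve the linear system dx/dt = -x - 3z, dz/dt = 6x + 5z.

x(t) = C_1e^(2t)cos(3t) + C_2e^(2t)sin(3t), z(t) = C_1e^(2t)sin(3t) - C_1e^(2t)cos(3t) - C_2e^(2t)sin(3t) - C_2e^(2t)cos(3t)

Coefficient matrix A = [[-1, -3], [6, 5]].
Characteristic polynomial det(A - λI) = λ^2 - 4λ + 13 = 0.
Eigenvalues λ = 2 ± 3i (complex conjugate pair).
For λ=2+3i: an eigenvector is (1,-1) - i(0,1) = (1, -1 - i).
A real fundamental pair from Re and Im of e^((2+3i)t)v: X_1 = e^(2t)(cos(3t)·(1,-1) + sin(3t)·(0,1)), X_2 = e^(2t)(sin(3t)·(1,-1) - cos(3t)·(0,1)).
General solution: C_1X_1 + C_2X_2.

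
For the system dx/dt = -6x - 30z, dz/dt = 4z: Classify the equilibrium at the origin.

A = [[-6,-30],[0,4]]; det(A-λI) = λ^2 + 2λ - 24.
λ = -6, 4: opposite signs.

saddle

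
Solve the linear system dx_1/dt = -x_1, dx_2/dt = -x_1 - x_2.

x_1(t) = c_2e^(-t), x_2(t) = -c_1e^(-t) - c_2te^(-t) - 2c_2e^(-t)

Coefficient matrix A = [[-1, 0], [-1, -1]].
Characteristic polynomial det(A - λI) = λ^2 + 2λ + 1 = 0.
Single eigenvalue λ = -1 with algebraic multiplicity 2.
Eigenvector v = (0,-1); generalized eigenvector w with (A-λI)w=v is (1,-2).
General solution: e^(-t)[c_1·v + c_2·(t·v + w)].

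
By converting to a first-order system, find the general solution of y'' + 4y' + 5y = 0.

y(t) = c_1e^(-2t)cos(t) + c_2e^(-2t)sin(t)

Let x_1 = y, x_2 = y'. Then x_1' = x_2 and x_2' = -5x_1 - 4x_2.
A = [[0,1],[-5,-4]]; det(A-λI) = λ^2 + 4λ + 5.
Eigenvalues λ = -2 ± i.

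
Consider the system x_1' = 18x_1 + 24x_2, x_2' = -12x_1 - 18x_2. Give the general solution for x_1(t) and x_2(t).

x_1(t) = c_1e^(-6t) - 2c_2e^(6t), x_2(t) = -c_1e^(-6t) + c_2e^(6t)

Coefficient matrix A = [[18, 24], [-12, -18]].
Characteristic polynomial det(A - λI) = λ^2 - 36 = 0.
Eigenvalues λ = -6, 6.
For λ=-6: (A-λI) row 1 is [24, 24], so an eigenvector is (1, -1).
For λ=6: (A-λI) row 1 is [12, 24], so an eigenvector is (-2, 1).
General solution: c_1e^(-6t)(1,-1) + c_2e^(6t)(-2,1).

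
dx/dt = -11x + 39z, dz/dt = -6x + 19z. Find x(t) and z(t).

Coefficient matrix A = [[-11, 39], [-6, 19]].
Characteristic polynomial det(A - λI) = λ^2 - 8λ + 25 = 0.
Eigenvalues λ = 4 ± 3i (complex conjugate pair).
For λ=4+3i: an eigenvector is (-3,-1) - i(2,1) = (-3 - 2i, -1 - i).
A real fundamental pair from Re and Im of e^((4+3i)t)v: X_1 = e^(4t)(cos(3t)·(-3,-1) + sin(3t)·(2,1)), X_2 = e^(4t)(sin(3t)·(-3,-1) - cos(3t)·(2,1)).
General solution: C_1X_1 + C_2X_2.

x(t) = 2C_1e^(4t)sin(3t) - 3C_1e^(4t)cos(3t) - 3C_2e^(4t)sin(3t) - 2C_2e^(4t)cos(3t), z(t) = C_1e^(4t)sin(3t) - C_1e^(4t)cos(3t) - C_2e^(4t)sin(3t) - C_2e^(4t)cos(3t)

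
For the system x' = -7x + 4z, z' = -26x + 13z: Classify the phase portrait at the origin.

unstable spiral

A = [[-7,4],[-26,13]]; det(A-λI) = λ^2 - 6λ + 13.
λ = 3 ± 2i: positive real part.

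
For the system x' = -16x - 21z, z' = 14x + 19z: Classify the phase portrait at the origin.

A = [[-16,-21],[14,19]]; det(A-λI) = λ^2 - 3λ - 10.
λ = 5, -2: opposite signs.

saddle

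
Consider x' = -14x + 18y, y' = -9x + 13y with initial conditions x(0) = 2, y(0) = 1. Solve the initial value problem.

Coefficient matrix A = [[-14, 18], [-9, 13]].
Characteristic polynomial det(A - λI) = λ^2 + λ - 20 = 0.
Eigenvalues λ = 4, -5.
For λ=4: (A-λI) row 1 is [-18, 18], so an eigenvector is (-1, -1).
For λ=-5: (A-λI) row 1 is [-9, 18], so an eigenvector is (2, 1).
General solution: C_1e^(4t)(-1,-1) + C_2e^(-5t)(2,1).
Applying x(0)=2, y(0)=1 gives C_1=0, C_2=1.

x(t) = 2e^(-5t), y(t) = e^(-5t)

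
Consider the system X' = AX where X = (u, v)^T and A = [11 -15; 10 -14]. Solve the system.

Coefficient matrix A = [[11, -15], [10, -14]].
Characteristic polynomial det(A - λI) = λ^2 + 3λ - 4 = 0.
Eigenvalues λ = 1, -4.
For λ=1: (A-λI) row 1 is [10, -15], so an eigenvector is (-3, -2).
For λ=-4: (A-λI) row 1 is [15, -15], so an eigenvector is (1, 1).
General solution: K_1e^(t)(-3,-2) + K_2e^(-4t)(1,1).

u(t) = -3K_1e^(t) + K_2e^(-4t), v(t) = -2K_1e^(t) + K_2e^(-4t)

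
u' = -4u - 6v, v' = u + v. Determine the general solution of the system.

u(t) = -3c_1e^(-2t) + 2c_2e^(-t), v(t) = c_1e^(-2t) - c_2e^(-t)

Coefficient matrix A = [[-4, -6], [1, 1]].
Characteristic polynomial det(A - λI) = λ^2 + 3λ + 2 = 0.
Eigenvalues λ = -2, -1.
For λ=-2: (A-λI) row 1 is [-2, -6], so an eigenvector is (-3, 1).
For λ=-1: (A-λI) row 1 is [-3, -6], so an eigenvector is (2, -1).
General solution: c_1e^(-2t)(-3,1) + c_2e^(-t)(2,-1).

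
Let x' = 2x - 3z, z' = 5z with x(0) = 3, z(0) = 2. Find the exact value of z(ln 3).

486

A = [[2,-3],[0,5]]; eigenvalues λ = 5, 2.
Eigenvectors: (1,-1) for λ=5, (-1,0) for λ=2.
From the initial condition, c_1 = -2, c_2 = -5.
z(ln 3) = (-2)(3^5)(-1) + (-5)(3^2)(0) = 486.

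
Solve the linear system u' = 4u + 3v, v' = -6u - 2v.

Coefficient matrix A = [[4, 3], [-6, -2]].
Characteristic polynomial det(A - λI) = λ^2 - 2λ + 10 = 0.
Eigenvalues λ = 1 ± 3i (complex conjugate pair).
For λ=1+3i: an eigenvector is (0,-1) - i(-1,1) = (0 + i, -1 - i).
A real fundamental pair from Re and Im of e^((1+3i)t)v: X_1 = e^(t)(cos(3t)·(0,-1) + sin(3t)·(-1,1)), X_2 = e^(t)(sin(3t)·(0,-1) - cos(3t)·(-1,1)).
General solution: C_1X_1 + C_2X_2.

u(t) = -C_1e^(t)sin(3t) + C_2e^(t)cos(3t), v(t) = C_1e^(t)sin(3t) - C_1e^(t)cos(3t) - C_2e^(t)sin(3t) - C_2e^(t)cos(3t)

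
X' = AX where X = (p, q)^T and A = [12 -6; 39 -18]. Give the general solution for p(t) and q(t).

Coefficient matrix A = [[12, -6], [39, -18]].
Characteristic polynomial det(A - λI) = λ^2 + 6λ + 18 = 0.
Eigenvalues λ = -3 ± 3i (complex conjugate pair).
For λ=-3+3i: an eigenvector is (-1,-2) - i(-1,-3) = (-1 + i, -2 + 3i).
A real fundamental pair from Re and Im of e^((-3+3i)t)v: X_1 = e^(-3t)(cos(3t)·(-1,-2) + sin(3t)·(-1,-3)), X_2 = e^(-3t)(sin(3t)·(-1,-2) - cos(3t)·(-1,-3)).
General solution: c_1X_1 + c_2X_2.

p(t) = -c_1e^(-3t)sin(3t) - c_1e^(-3t)cos(3t) - c_2e^(-3t)sin(3t) + c_2e^(-3t)cos(3t), q(t) = -3c_1e^(-3t)sin(3t) - 2c_1e^(-3t)cos(3t) - 2c_2e^(-3t)sin(3t) + 3c_2e^(-3t)cos(3t)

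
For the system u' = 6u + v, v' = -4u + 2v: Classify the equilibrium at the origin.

A = [[6,1],[-4,2]]; det(A-λI) = λ^2 - 8λ + 16.
repeated λ = 4 with a single eigenvector.

unstable improper node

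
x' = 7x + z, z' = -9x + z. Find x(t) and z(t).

x(t) = -K_1e^(4t) - K_2te^(4t) - K_2e^(4t), z(t) = 3K_1e^(4t) + 3K_2te^(4t) + 2K_2e^(4t)

Coefficient matrix A = [[7, 1], [-9, 1]].
Characteristic polynomial det(A - λI) = λ^2 - 8λ + 16 = 0.
Single eigenvalue λ = 4 with algebraic multiplicity 2.
Eigenvector v = (-1,3); generalized eigenvector w with (A-λI)w=v is (-1,2).
General solution: e^(4t)[K_1·v + K_2·(t·v + w)].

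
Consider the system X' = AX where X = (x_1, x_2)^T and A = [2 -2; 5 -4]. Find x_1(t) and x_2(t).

x_1(t) = -C_1e^(-t)sin(t) - C_1e^(-t)cos(t) - C_2e^(-t)sin(t) + C_2e^(-t)cos(t), x_2(t) = -2C_1e^(-t)sin(t) - C_1e^(-t)cos(t) - C_2e^(-t)sin(t) + 2C_2e^(-t)cos(t)

Coefficient matrix A = [[2, -2], [5, -4]].
Characteristic polynomial det(A - λI) = λ^2 + 2λ + 2 = 0.
Eigenvalues λ = -1 ± i (complex conjugate pair).
For λ=-1+i: an eigenvector is (-1,-1) - i(-1,-2) = (-1 + i, -1 + 2i).
A real fundamental pair from Re and Im of e^((-1+i)t)v: X_1 = e^(-t)(cos(t)·(-1,-1) + sin(t)·(-1,-2)), X_2 = e^(-t)(sin(t)·(-1,-1) - cos(t)·(-1,-2)).
General solution: C_1X_1 + C_2X_2.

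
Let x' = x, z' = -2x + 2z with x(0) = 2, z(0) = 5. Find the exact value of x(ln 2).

A = [[1,0],[-2,2]]; eigenvalues λ = 2, 1.
Eigenvectors: (0,-1) for λ=2, (-1,-2) for λ=1.
From the initial condition, c_1 = -1, c_2 = -2.
x(ln 2) = (-1)(2^2)(0) + (-2)(2^1)(-1) = 4.

4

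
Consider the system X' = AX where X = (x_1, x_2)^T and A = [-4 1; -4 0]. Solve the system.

Coefficient matrix A = [[-4, 1], [-4, 0]].
Characteristic polynomial det(A - λI) = λ^2 + 4λ + 4 = 0.
Single eigenvalue λ = -2 with algebraic multiplicity 2.
Eigenvector v = (-1,-2); generalized eigenvector w with (A-λI)w=v is (1,1).
General solution: e^(-2t)[K_1·v + K_2·(t·v + w)].

x_1(t) = -K_1e^(-2t) - K_2te^(-2t) + K_2e^(-2t), x_2(t) = -2K_1e^(-2t) - 2K_2te^(-2t) + K_2e^(-2t)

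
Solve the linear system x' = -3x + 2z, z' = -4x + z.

Coefficient matrix A = [[-3, 2], [-4, 1]].
Characteristic polynomial det(A - λI) = λ^2 + 2λ + 5 = 0.
Eigenvalues λ = -1 ± 2i (complex conjugate pair).
For λ=-1+2i: an eigenvector is (-1,-1) - i(0,1) = (-1, -1 - i).
A real fundamental pair from Re and Im of e^((-1+2i)t)v: X_1 = e^(-t)(cos(2t)·(-1,-1) + sin(2t)·(0,1)), X_2 = e^(-t)(sin(2t)·(-1,-1) - cos(2t)·(0,1)).
General solution: C_1X_1 + C_2X_2.

x(t) = -C_1e^(-t)cos(2t) - C_2e^(-t)sin(2t), z(t) = C_1e^(-t)sin(2t) - C_1e^(-t)cos(2t) - C_2e^(-t)sin(2t) - C_2e^(-t)cos(2t)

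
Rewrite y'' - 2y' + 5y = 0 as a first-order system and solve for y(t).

y(t) = C_1e^(t)cos(2t) + C_2e^(t)sin(2t)

Let x_1 = y, x_2 = y'. Then x_1' = x_2 and x_2' = -5x_1 + 2x_2.
A = [[0,1],[-5,2]]; det(A-λI) = λ^2 - 2λ + 5.
Eigenvalues λ = 1 ± 2i.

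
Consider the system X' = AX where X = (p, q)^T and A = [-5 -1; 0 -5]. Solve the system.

Coefficient matrix A = [[-5, -1], [0, -5]].
Characteristic polynomial det(A - λI) = λ^2 + 10λ + 25 = 0.
Single eigenvalue λ = -5 with algebraic multiplicity 2.
Eigenvector v = (1,0); generalized eigenvector w with (A-λI)w=v is (2,-1).
General solution: e^(-5t)[K_1·v + K_2·(t·v + w)].

p(t) = K_1e^(-5t) + K_2te^(-5t) + 2K_2e^(-5t), q(t) = -K_2e^(-5t)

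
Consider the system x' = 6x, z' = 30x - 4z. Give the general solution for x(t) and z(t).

x(t) = K_1e^(6t), z(t) = 3K_1e^(6t) + K_2e^(-4t)

Coefficient matrix A = [[6, 0], [30, -4]].
Characteristic polynomial det(A - λI) = λ^2 - 2λ - 24 = 0.
Eigenvalues λ = 6, -4.
For λ=6: (A-λI) row 2 is [30, -10], so an eigenvector is (1, 3).
For λ=-4: (A-λI) row 1 is [10, 0], so an eigenvector is (0, 1).
General solution: K_1e^(6t)(1,3) + K_2e^(-4t)(0,1).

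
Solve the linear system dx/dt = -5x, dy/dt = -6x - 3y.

x(t) = -c_2e^(-5t), y(t) = -c_1e^(-3t) - 3c_2e^(-5t)

Coefficient matrix A = [[-5, 0], [-6, -3]].
Characteristic polynomial det(A - λI) = λ^2 + 8λ + 15 = 0.
Eigenvalues λ = -3, -5.
For λ=-3: (A-λI) row 1 is [-2, 0], so an eigenvector is (0, -1).
For λ=-5: (A-λI) row 2 is [-6, 2], so an eigenvector is (-1, -3).
General solution: c_1e^(-3t)(0,-1) + c_2e^(-5t)(-1,-3).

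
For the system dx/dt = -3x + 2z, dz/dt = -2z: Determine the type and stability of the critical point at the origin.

A = [[-3,2],[0,-2]]; det(A-λI) = λ^2 + 5λ + 6.
λ = -3, -2: both negative.

stable node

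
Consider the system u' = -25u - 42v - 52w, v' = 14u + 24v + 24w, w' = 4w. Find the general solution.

Coefficient matrix A = [[-25, -42, -52], [14, 24, 24], [0, 0, 4]].
det(A - λI) = 0 gives eigenvalues λ = 3, 4, -4.
For λ=3: eigenvector (-3,2,0).
For λ=4: eigenvector (4,-4,1).
For λ=-4: eigenvector (-2,1,0).
General solution: c_1e^(3t)(-3,2,0) + c_2e^(4t)(4,-4,1) + c_3e^(-4t)(-2,1,0).

u(t) = -3c_1e^(3t) + 4c_2e^(4t) - 2c_3e^(-4t), v(t) = 2c_1e^(3t) - 4c_2e^(4t) + c_3e^(-4t), w(t) = c_2e^(4t)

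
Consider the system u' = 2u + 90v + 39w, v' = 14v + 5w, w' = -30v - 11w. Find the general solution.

u(t) = -9K_1e^(-t) + 6K_2e^(4t) + K_3e^(2t), v(t) = -K_1e^(-t) + K_2e^(4t), w(t) = 3K_1e^(-t) - 2K_2e^(4t)

Coefficient matrix A = [[2, 90, 39], [0, 14, 5], [0, -30, -11]].
det(A - λI) = 0 gives eigenvalues λ = -1, 4, 2.
For λ=-1: eigenvector (-9,-1,3).
For λ=4: eigenvector (6,1,-2).
For λ=2: eigenvector (1,0,0).
General solution: K_1e^(-t)(-9,-1,3) + K_2e^(4t)(6,1,-2) + K_3e^(2t)(1,0,0).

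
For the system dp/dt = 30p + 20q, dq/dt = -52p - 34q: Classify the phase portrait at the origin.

stable spiral

A = [[30,20],[-52,-34]]; det(A-λI) = λ^2 + 4λ + 20.
λ = -2 ± 4i: negative real part.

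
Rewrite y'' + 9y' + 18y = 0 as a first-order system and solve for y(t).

y(t) = c_1e^(-3t) + c_2e^(-6t)

Let x_1 = y, x_2 = y'. Then x_1' = x_2 and x_2' = -18x_1 - 9x_2.
A = [[0,1],[-18,-9]]; det(A-λI) = λ^2 + 9λ + 18.
Eigenvalues λ = -3, -6 with eigenvectors (1,-3), (1,-6).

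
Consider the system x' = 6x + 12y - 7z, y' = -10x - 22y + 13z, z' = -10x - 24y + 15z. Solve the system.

Coefficient matrix A = [[6, 12, -7], [-10, -22, 13], [-10, -24, 15]].
det(A - λI) = 0 gives eigenvalues λ = -4, 2, 1.
For λ=-4: eigenvector (1,-2,-2).
For λ=2: eigenvector (2,-3,-4).
For λ=1: eigenvector (1,-1,-1).
General solution: c_1e^(-4t)(1,-2,-2) + c_2e^(2t)(2,-3,-4) + c_3e^(t)(1,-1,-1).

x(t) = c_1e^(-4t) + 2c_2e^(2t) + c_3e^(t), y(t) = -2c_1e^(-4t) - 3c_2e^(2t) - c_3e^(t), z(t) = -2c_1e^(-4t) - 4c_2e^(2t) - c_3e^(t)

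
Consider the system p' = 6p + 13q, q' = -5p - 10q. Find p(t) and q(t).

p(t) = 3C_1e^(-2t)sin(t) + 2C_1e^(-2t)cos(t) + 2C_2e^(-2t)sin(t) - 3C_2e^(-2t)cos(t), q(t) = -2C_1e^(-2t)sin(t) - C_1e^(-2t)cos(t) - C_2e^(-2t)sin(t) + 2C_2e^(-2t)cos(t)

Coefficient matrix A = [[6, 13], [-5, -10]].
Characteristic polynomial det(A - λI) = λ^2 + 4λ + 5 = 0.
Eigenvalues λ = -2 ± i (complex conjugate pair).
For λ=-2+i: an eigenvector is (2,-1) - i(3,-2) = (2 - 3i, -1 + 2i).
A real fundamental pair from Re and Im of e^((-2+i)t)v: X_1 = e^(-2t)(cos(t)·(2,-1) + sin(t)·(3,-2)), X_2 = e^(-2t)(sin(t)·(2,-1) - cos(t)·(3,-2)).
General solution: C_1X_1 + C_2X_2.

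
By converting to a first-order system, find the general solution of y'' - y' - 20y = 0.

Let x_1 = y, x_2 = y'. Then x_1' = x_2 and x_2' = 20x_1 + x_2.
A = [[0,1],[20,1]]; det(A-λI) = λ^2 - λ - 20.
Eigenvalues λ = 5, -4 with eigenvectors (1,5), (1,-4).

y(t) = K_1e^(5t) + K_2e^(-4t)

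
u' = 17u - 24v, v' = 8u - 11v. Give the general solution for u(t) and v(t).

Coefficient matrix A = [[17, -24], [8, -11]].
Characteristic polynomial det(A - λI) = λ^2 - 6λ + 5 = 0.
Eigenvalues λ = 5, 1.
For λ=5: (A-λI) row 1 is [12, -24], so an eigenvector is (2, 1).
For λ=1: (A-λI) row 1 is [16, -24], so an eigenvector is (3, 2).
General solution: c_1e^(5t)(2,1) + c_2e^(t)(3,2).

u(t) = 2c_1e^(5t) + 3c_2e^(t), v(t) = c_1e^(5t) + 2c_2e^(t)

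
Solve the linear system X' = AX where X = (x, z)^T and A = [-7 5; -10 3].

Coefficient matrix A = [[-7, 5], [-10, 3]].
Characteristic polynomial det(A - λI) = λ^2 + 4λ + 29 = 0.
Eigenvalues λ = -2 ± 5i (complex conjugate pair).
For λ=-2+5i: an eigenvector is (-1,-1) - i(0,1) = (-1, -1 - i).
A real fundamental pair from Re and Im of e^((-2+5i)t)v: X_1 = e^(-2t)(cos(5t)·(-1,-1) + sin(5t)·(0,1)), X_2 = e^(-2t)(sin(5t)·(-1,-1) - cos(5t)·(0,1)).
General solution: C_1X_1 + C_2X_2.

x(t) = -C_1e^(-2t)cos(5t) - C_2e^(-2t)sin(5t), z(t) = C_1e^(-2t)sin(5t) - C_1e^(-2t)cos(5t) - C_2e^(-2t)sin(5t) - C_2e^(-2t)cos(5t)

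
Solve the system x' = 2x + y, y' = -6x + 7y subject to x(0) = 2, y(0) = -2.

x(t) = -6e^(5t) + 8e^(4t), y(t) = -18e^(5t) + 16e^(4t)

Coefficient matrix A = [[2, 1], [-6, 7]].
Characteristic polynomial det(A - λI) = λ^2 - 9λ + 20 = 0.
Eigenvalues λ = 4, 5.
For λ=4: (A-λI) row 1 is [-2, 1], so an eigenvector is (-1, -2).
For λ=5: (A-λI) row 1 is [-3, 1], so an eigenvector is (1, 3).
General solution: C_1e^(4t)(-1,-2) + C_2e^(5t)(1,3).
Applying x(0)=2, y(0)=-2 gives C_1=-8, C_2=-6.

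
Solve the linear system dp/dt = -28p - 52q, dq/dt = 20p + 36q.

Coefficient matrix A = [[-28, -52], [20, 36]].
Characteristic polynomial det(A - λI) = λ^2 - 8λ + 32 = 0.
Eigenvalues λ = 4 ± 4i (complex conjugate pair).
For λ=4+4i: an eigenvector is (3,-2) - i(2,-1) = (3 - 2i, -2 + i).
A real fundamental pair from Re and Im of e^((4+4i)t)v: X_1 = e^(4t)(cos(4t)·(3,-2) + sin(4t)·(2,-1)), X_2 = e^(4t)(sin(4t)·(3,-2) - cos(4t)·(2,-1)).
General solution: K_1X_1 + K_2X_2.

p(t) = 2K_1e^(4t)sin(4t) + 3K_1e^(4t)cos(4t) + 3K_2e^(4t)sin(4t) - 2K_2e^(4t)cos(4t), q(t) = -K_1e^(4t)sin(4t) - 2K_1e^(4t)cos(4t) - 2K_2e^(4t)sin(4t) + K_2e^(4t)cos(4t)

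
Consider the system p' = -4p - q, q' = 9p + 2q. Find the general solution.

Coefficient matrix A = [[-4, -1], [9, 2]].
Characteristic polynomial det(A - λI) = λ^2 + 2λ + 1 = 0.
Single eigenvalue λ = -1 with algebraic multiplicity 2.
Eigenvector v = (1,-3); generalized eigenvector w with (A-λI)w=v is (-1,2).
General solution: e^(-t)[C_1·v + C_2·(t·v + w)].

p(t) = C_1e^(-t) + C_2te^(-t) - C_2e^(-t), q(t) = -3C_1e^(-t) - 3C_2te^(-t) + 2C_2e^(-t)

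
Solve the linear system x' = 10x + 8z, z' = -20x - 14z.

x(t) = -c_1e^(-2t)sin(4t) + c_1e^(-2t)cos(4t) + c_2e^(-2t)sin(4t) + c_2e^(-2t)cos(4t), z(t) = c_1e^(-2t)sin(4t) - 2c_1e^(-2t)cos(4t) - 2c_2e^(-2t)sin(4t) - c_2e^(-2t)cos(4t)

Coefficient matrix A = [[10, 8], [-20, -14]].
Characteristic polynomial det(A - λI) = λ^2 + 4λ + 20 = 0.
Eigenvalues λ = -2 ± 4i (complex conjugate pair).
For λ=-2+4i: an eigenvector is (1,-2) - i(-1,1) = (1 + i, -2 - i).
A real fundamental pair from Re and Im of e^((-2+4i)t)v: X_1 = e^(-2t)(cos(4t)·(1,-2) + sin(4t)·(-1,1)), X_2 = e^(-2t)(sin(4t)·(1,-2) - cos(4t)·(-1,1)).
General solution: c_1X_1 + c_2X_2.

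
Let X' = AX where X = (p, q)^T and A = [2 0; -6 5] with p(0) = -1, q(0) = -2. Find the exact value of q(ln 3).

A = [[2,0],[-6,5]]; eigenvalues λ = 5, 2.
Eigenvectors: (0,-1) for λ=5, (-1,-2) for λ=2.
From the initial condition, c_1 = 0, c_2 = 1.
q(ln 3) = (0)(3^5)(-1) + (1)(3^2)(-2) = -18.

-18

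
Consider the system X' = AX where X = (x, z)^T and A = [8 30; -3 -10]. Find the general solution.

x(t) = c_1e^(-t)sin(3t) - 3c_1e^(-t)cos(3t) - 3c_2e^(-t)sin(3t) - c_2e^(-t)cos(3t), z(t) = c_1e^(-t)cos(3t) + c_2e^(-t)sin(3t)

Coefficient matrix A = [[8, 30], [-3, -10]].
Characteristic polynomial det(A - λI) = λ^2 + 2λ + 10 = 0.
Eigenvalues λ = -1 ± 3i (complex conjugate pair).
For λ=-1+3i: an eigenvector is (-3,1) - i(1,0) = (-3 - i, 1).
A real fundamental pair from Re and Im of e^((-1+3i)t)v: X_1 = e^(-t)(cos(3t)·(-3,1) + sin(3t)·(1,0)), X_2 = e^(-t)(sin(3t)·(-3,1) - cos(3t)·(1,0)).
General solution: c_1X_1 + c_2X_2.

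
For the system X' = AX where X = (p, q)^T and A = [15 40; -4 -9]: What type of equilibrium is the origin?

unstable spiral

A = [[15,40],[-4,-9]]; det(A-λI) = λ^2 - 6λ + 25.
λ = 3 ± 4i: positive real part.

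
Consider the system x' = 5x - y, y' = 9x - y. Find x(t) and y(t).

x(t) = C_1e^(2t) + C_2te^(2t) + C_2e^(2t), y(t) = 3C_1e^(2t) + 3C_2te^(2t) + 2C_2e^(2t)

Coefficient matrix A = [[5, -1], [9, -1]].
Characteristic polynomial det(A - λI) = λ^2 - 4λ + 4 = 0.
Single eigenvalue λ = 2 with algebraic multiplicity 2.
Eigenvector v = (1,3); generalized eigenvector w with (A-λI)w=v is (1,2).
General solution: e^(2t)[C_1·v + C_2·(t·v + w)].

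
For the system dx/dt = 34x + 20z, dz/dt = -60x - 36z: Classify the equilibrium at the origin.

saddle

A = [[34,20],[-60,-36]]; det(A-λI) = λ^2 + 2λ - 24.
λ = 4, -6: opposite signs.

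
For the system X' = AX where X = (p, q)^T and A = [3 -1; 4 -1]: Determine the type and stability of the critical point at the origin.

A = [[3,-1],[4,-1]]; det(A-λI) = λ^2 - 2λ + 1.
repeated λ = 1 with a single eigenvector.

unstable improper node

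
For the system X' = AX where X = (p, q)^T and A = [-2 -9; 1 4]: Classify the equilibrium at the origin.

unstable improper node

A = [[-2,-9],[1,4]]; det(A-λI) = λ^2 - 2λ + 1.
repeated λ = 1 with a single eigenvector.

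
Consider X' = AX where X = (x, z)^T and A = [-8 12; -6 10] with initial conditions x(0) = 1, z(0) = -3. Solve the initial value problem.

Coefficient matrix A = [[-8, 12], [-6, 10]].
Characteristic polynomial det(A - λI) = λ^2 - 2λ - 8 = 0.
Eigenvalues λ = -2, 4.
For λ=-2: (A-λI) row 1 is [-6, 12], so an eigenvector is (-2, -1).
For λ=4: (A-λI) row 1 is [-12, 12], so an eigenvector is (-1, -1).
General solution: K_1e^(-2t)(-2,-1) + K_2e^(4t)(-1,-1).
Applying x(0)=1, z(0)=-3 gives K_1=-4, K_2=7.

x(t) = -7e^(4t) + 8e^(-2t), z(t) = -7e^(4t) + 4e^(-2t)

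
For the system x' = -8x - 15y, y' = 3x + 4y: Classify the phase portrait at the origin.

A = [[-8,-15],[3,4]]; det(A-λI) = λ^2 + 4λ + 13.
λ = -2 ± 3i: negative real part.

stable spiral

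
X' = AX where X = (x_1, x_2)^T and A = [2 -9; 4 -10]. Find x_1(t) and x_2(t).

x_1(t) = -3C_1e^(-4t) - 3C_2te^(-4t) + C_2e^(-4t), x_2(t) = -2C_1e^(-4t) - 2C_2te^(-4t) + C_2e^(-4t)

Coefficient matrix A = [[2, -9], [4, -10]].
Characteristic polynomial det(A - λI) = λ^2 + 8λ + 16 = 0.
Single eigenvalue λ = -4 with algebraic multiplicity 2.
Eigenvector v = (-3,-2); generalized eigenvector w with (A-λI)w=v is (1,1).
General solution: e^(-4t)[C_1·v + C_2·(t·v + w)].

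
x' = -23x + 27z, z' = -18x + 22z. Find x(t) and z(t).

x(t) = K_1e^(4t) - 3K_2e^(-5t), z(t) = K_1e^(4t) - 2K_2e^(-5t)

Coefficient matrix A = [[-23, 27], [-18, 22]].
Characteristic polynomial det(A - λI) = λ^2 + λ - 20 = 0.
Eigenvalues λ = 4, -5.
For λ=4: (A-λI) row 1 is [-27, 27], so an eigenvector is (1, 1).
For λ=-5: (A-λI) row 1 is [-18, 27], so an eigenvector is (-3, -2).
General solution: K_1e^(4t)(1,1) + K_2e^(-5t)(-3,-2).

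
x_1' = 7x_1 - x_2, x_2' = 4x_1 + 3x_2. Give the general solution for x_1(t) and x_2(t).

Coefficient matrix A = [[7, -1], [4, 3]].
Characteristic polynomial det(A - λI) = λ^2 - 10λ + 25 = 0.
Single eigenvalue λ = 5 with algebraic multiplicity 2.
Eigenvector v = (1,2); generalized eigenvector w with (A-λI)w=v is (-1,-3).
General solution: e^(5t)[K_1·v + K_2·(t·v + w)].

x_1(t) = K_1e^(5t) + K_2te^(5t) - K_2e^(5t), x_2(t) = 2K_1e^(5t) + 2K_2te^(5t) - 3K_2e^(5t)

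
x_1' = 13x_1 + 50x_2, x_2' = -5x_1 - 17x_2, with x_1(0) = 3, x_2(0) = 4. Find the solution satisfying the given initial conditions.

x_1(t) = 49e^(-2t)sin(5t) + 3e^(-2t)cos(5t), x_2(t) = -15e^(-2t)sin(5t) + 4e^(-2t)cos(5t)

Coefficient matrix A = [[13, 50], [-5, -17]].
Characteristic polynomial det(A - λI) = λ^2 + 4λ + 29 = 0.
Eigenvalues λ = -2 ± 5i (complex conjugate pair).
For λ=-2+5i: an eigenvector is (-1,0) - i(-3,1) = (-1 + 3i, 0 - i).
A real fundamental pair from Re and Im of e^((-2+5i)t)v: X_1 = e^(-2t)(cos(5t)·(-1,0) + sin(5t)·(-3,1)), X_2 = e^(-2t)(sin(5t)·(-1,0) - cos(5t)·(-3,1)).
General solution: K_1X_1 + K_2X_2.
Applying x_1(0)=3, x_2(0)=4 gives K_1=-15, K_2=-4.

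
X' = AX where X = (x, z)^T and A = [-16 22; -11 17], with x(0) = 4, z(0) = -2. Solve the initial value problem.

Coefficient matrix A = [[-16, 22], [-11, 17]].
Characteristic polynomial det(A - λI) = λ^2 - λ - 30 = 0.
Eigenvalues λ = -5, 6.
For λ=-5: (A-λI) row 1 is [-11, 22], so an eigenvector is (-2, -1).
For λ=6: (A-λI) row 1 is [-22, 22], so an eigenvector is (1, 1).
General solution: K_1e^(-5t)(-2,-1) + K_2e^(6t)(1,1).
Applying x(0)=4, z(0)=-2 gives K_1=-6, K_2=-8.

x(t) = -8e^(6t) + 12e^(-5t), z(t) = -8e^(6t) + 6e^(-5t)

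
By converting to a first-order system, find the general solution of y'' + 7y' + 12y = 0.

y(t) = c_1e^(-4t) + c_2e^(-3t)

Let x_1 = y, x_2 = y'. Then x_1' = x_2 and x_2' = -12x_1 - 7x_2.
A = [[0,1],[-12,-7]]; det(A-λI) = λ^2 + 7λ + 12.
Eigenvalues λ = -4, -3 with eigenvectors (1,-4), (1,-3).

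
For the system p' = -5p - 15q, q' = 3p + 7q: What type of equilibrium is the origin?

A = [[-5,-15],[3,7]]; det(A-λI) = λ^2 - 2λ + 10.
λ = 1 ± 3i: positive real part.

unstable spiral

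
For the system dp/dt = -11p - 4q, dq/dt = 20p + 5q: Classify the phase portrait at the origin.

stable spiral

A = [[-11,-4],[20,5]]; det(A-λI) = λ^2 + 6λ + 25.
λ = -3 ± 4i: negative real part.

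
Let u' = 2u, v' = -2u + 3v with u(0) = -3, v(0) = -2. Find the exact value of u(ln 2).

A = [[2,0],[-2,3]]; eigenvalues λ = 2, 3.
Eigenvectors: (1,2) for λ=2, (0,-1) for λ=3.
From the initial condition, c_1 = -3, c_2 = -4.
u(ln 2) = (-3)(2^2)(1) + (-4)(2^3)(0) = -12.

-12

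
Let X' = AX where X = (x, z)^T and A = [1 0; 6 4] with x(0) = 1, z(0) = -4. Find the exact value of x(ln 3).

A = [[1,0],[6,4]]; eigenvalues λ = 4, 1.
Eigenvectors: (0,-1) for λ=4, (1,-2) for λ=1.
From the initial condition, c_1 = 2, c_2 = 1.
x(ln 3) = (2)(3^4)(0) + (1)(3^1)(1) = 3.

3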